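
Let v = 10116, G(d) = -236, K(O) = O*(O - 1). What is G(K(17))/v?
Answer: -59/2529 ≈ -0.023329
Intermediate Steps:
K(O) = O*(-1 + O)
G(K(17))/v = -236/10116 = -236*1/10116 = -59/2529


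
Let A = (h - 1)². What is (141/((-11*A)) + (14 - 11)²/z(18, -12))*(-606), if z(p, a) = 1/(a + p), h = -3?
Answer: -2836989/88 ≈ -32239.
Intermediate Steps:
A = 16 (A = (-3 - 1)² = (-4)² = 16)
(141/((-11*A)) + (14 - 11)²/z(18, -12))*(-606) = (141/((-11*16)) + (14 - 11)²/(1/(-12 + 18)))*(-606) = (141/(-176) + 3²/(1/6))*(-606) = (141*(-1/176) + 9/(⅙))*(-606) = (-141/176 + 9*6)*(-606) = (-141/176 + 54)*(-606) = (9363/176)*(-606) = -2836989/88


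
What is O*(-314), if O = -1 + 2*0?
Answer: 314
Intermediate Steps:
O = -1 (O = -1 + 0 = -1)
O*(-314) = -1*(-314) = 314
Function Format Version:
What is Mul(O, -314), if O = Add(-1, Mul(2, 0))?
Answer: 314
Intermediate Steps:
O = -1 (O = Add(-1, 0) = -1)
Mul(O, -314) = Mul(-1, -314) = 314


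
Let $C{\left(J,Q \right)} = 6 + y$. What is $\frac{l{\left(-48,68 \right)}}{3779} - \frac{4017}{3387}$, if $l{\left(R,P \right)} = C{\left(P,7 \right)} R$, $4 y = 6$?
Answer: $- \frac{5466521}{4266491} \approx -1.2813$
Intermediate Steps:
$y = \frac{3}{2}$ ($y = \frac{1}{4} \cdot 6 = \frac{3}{2} \approx 1.5$)
$C{\left(J,Q \right)} = \frac{15}{2}$ ($C{\left(J,Q \right)} = 6 + \frac{3}{2} = \frac{15}{2}$)
$l{\left(R,P \right)} = \frac{15 R}{2}$
$\frac{l{\left(-48,68 \right)}}{3779} - \frac{4017}{3387} = \frac{\frac{15}{2} \left(-48\right)}{3779} - \frac{4017}{3387} = \left(-360\right) \frac{1}{3779} - \frac{1339}{1129} = - \frac{360}{3779} - \frac{1339}{1129} = - \frac{5466521}{4266491}$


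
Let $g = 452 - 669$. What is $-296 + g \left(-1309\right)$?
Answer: $283757$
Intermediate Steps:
$g = -217$
$-296 + g \left(-1309\right) = -296 - -284053 = -296 + 284053 = 283757$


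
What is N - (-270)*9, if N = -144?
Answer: 2286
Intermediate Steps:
N - (-270)*9 = -144 - (-270)*9 = -144 - 135*(-18) = -144 + 2430 = 2286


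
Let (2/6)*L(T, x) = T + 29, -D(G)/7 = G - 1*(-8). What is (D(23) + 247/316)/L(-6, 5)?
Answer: -22775/7268 ≈ -3.1336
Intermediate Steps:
D(G) = -56 - 7*G (D(G) = -7*(G - 1*(-8)) = -7*(G + 8) = -7*(8 + G) = -56 - 7*G)
L(T, x) = 87 + 3*T (L(T, x) = 3*(T + 29) = 3*(29 + T) = 87 + 3*T)
(D(23) + 247/316)/L(-6, 5) = ((-56 - 7*23) + 247/316)/(87 + 3*(-6)) = ((-56 - 161) + 247*(1/316))/(87 - 18) = (-217 + 247/316)/69 = -68325/316*1/69 = -22775/7268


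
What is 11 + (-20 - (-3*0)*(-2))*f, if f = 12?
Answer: -229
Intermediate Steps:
11 + (-20 - (-3*0)*(-2))*f = 11 + (-20 - (-3*0)*(-2))*12 = 11 + (-20 - 0*(-2))*12 = 11 + (-20 - 1*0)*12 = 11 + (-20 + 0)*12 = 11 - 20*12 = 11 - 240 = -229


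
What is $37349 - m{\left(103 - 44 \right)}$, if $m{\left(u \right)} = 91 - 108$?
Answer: $37366$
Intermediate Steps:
$m{\left(u \right)} = -17$ ($m{\left(u \right)} = 91 - 108 = -17$)
$37349 - m{\left(103 - 44 \right)} = 37349 - -17 = 37349 + 17 = 37366$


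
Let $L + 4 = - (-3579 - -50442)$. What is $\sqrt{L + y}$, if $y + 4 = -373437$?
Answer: $2 i \sqrt{105077} \approx 648.31 i$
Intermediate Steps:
$y = -373441$ ($y = -4 - 373437 = -373441$)
$L = -46867$ ($L = -4 - \left(-3579 - -50442\right) = -4 - \left(-3579 + 50442\right) = -4 - 46863 = -46867$)
$\sqrt{L + y} = \sqrt{-46867 - 373441} = \sqrt{-420308} = 2 i \sqrt{105077}$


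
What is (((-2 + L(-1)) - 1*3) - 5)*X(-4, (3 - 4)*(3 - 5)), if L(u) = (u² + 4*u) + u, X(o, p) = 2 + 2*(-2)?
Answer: 28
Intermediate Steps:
X(o, p) = -2 (X(o, p) = 2 - 4 = -2)
L(u) = u² + 5*u
(((-2 + L(-1)) - 1*3) - 5)*X(-4, (3 - 4)*(3 - 5)) = (((-2 - (5 - 1)) - 1*3) - 5)*(-2) = (((-2 - 1*4) - 3) - 5)*(-2) = (((-2 - 4) - 3) - 5)*(-2) = ((-6 - 3) - 5)*(-2) = (-9 - 5)*(-2) = -14*(-2) = 28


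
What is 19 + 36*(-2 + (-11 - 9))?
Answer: -773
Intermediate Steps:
19 + 36*(-2 + (-11 - 9)) = 19 + 36*(-2 - 20) = 19 + 36*(-22) = 19 - 792 = -773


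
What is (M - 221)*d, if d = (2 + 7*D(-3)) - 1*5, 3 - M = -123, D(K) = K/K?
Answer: -380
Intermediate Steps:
D(K) = 1
M = 126 (M = 3 - 1*(-123) = 3 + 123 = 126)
d = 4 (d = (2 + 7*1) - 1*5 = (2 + 7) - 5 = 9 - 5 = 4)
(M - 221)*d = (126 - 221)*4 = -95*4 = -380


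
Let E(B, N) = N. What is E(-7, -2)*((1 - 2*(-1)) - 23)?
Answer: 40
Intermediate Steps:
E(-7, -2)*((1 - 2*(-1)) - 23) = -2*((1 - 2*(-1)) - 23) = -2*((1 + 2) - 23) = -2*(3 - 23) = -2*(-20) = 40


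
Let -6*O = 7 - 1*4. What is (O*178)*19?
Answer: -1691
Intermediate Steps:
O = -1/2 (O = -(7 - 1*4)/6 = -(7 - 4)/6 = -1/6*3 = -1/2 ≈ -0.50000)
(O*178)*19 = -1/2*178*19 = -89*19 = -1691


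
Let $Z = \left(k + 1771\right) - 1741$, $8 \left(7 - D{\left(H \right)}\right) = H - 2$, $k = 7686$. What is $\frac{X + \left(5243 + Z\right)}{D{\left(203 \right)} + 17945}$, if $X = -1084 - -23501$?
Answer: $\frac{94336}{47805} \approx 1.9734$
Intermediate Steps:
$D{\left(H \right)} = \frac{29}{4} - \frac{H}{8}$ ($D{\left(H \right)} = 7 - \frac{H - 2}{8} = 7 - \frac{-2 + H}{8} = 7 - \left(- \frac{1}{4} + \frac{H}{8}\right) = \frac{29}{4} - \frac{H}{8}$)
$X = 22417$ ($X = -1084 + 23501 = 22417$)
$Z = 7716$ ($Z = \left(7686 + 1771\right) - 1741 = 9457 - 1741 = 7716$)
$\frac{X + \left(5243 + Z\right)}{D{\left(203 \right)} + 17945} = \frac{22417 + \left(5243 + 7716\right)}{\left(\frac{29}{4} - \frac{203}{8}\right) + 17945} = \frac{22417 + 12959}{\left(\frac{29}{4} - \frac{203}{8}\right) + 17945} = \frac{35376}{- \frac{145}{8} + 17945} = \frac{35376}{\frac{143415}{8}} = 35376 \cdot \frac{8}{143415} = \frac{94336}{47805}$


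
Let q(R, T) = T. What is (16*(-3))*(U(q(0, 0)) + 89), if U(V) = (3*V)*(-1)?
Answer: -4272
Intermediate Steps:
U(V) = -3*V
(16*(-3))*(U(q(0, 0)) + 89) = (16*(-3))*(-3*0 + 89) = -48*(0 + 89) = -48*89 = -4272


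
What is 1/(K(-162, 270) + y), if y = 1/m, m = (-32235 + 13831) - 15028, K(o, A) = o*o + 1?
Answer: 33432/877422839 ≈ 3.8103e-5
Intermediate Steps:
K(o, A) = 1 + o² (K(o, A) = o² + 1 = 1 + o²)
m = -33432 (m = -18404 - 15028 = -33432)
y = -1/33432 (y = 1/(-33432) = -1/33432 ≈ -2.9911e-5)
1/(K(-162, 270) + y) = 1/((1 + (-162)²) - 1/33432) = 1/((1 + 26244) - 1/33432) = 1/(26245 - 1/33432) = 1/(877422839/33432) = 33432/877422839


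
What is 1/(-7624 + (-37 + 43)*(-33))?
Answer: -1/7822 ≈ -0.00012784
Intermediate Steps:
1/(-7624 + (-37 + 43)*(-33)) = 1/(-7624 + 6*(-33)) = 1/(-7624 - 198) = 1/(-7822) = -1/7822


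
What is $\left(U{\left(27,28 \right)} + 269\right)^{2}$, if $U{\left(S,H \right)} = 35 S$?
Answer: $1473796$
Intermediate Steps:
$\left(U{\left(27,28 \right)} + 269\right)^{2} = \left(35 \cdot 27 + 269\right)^{2} = \left(945 + 269\right)^{2} = 1214^{2} = 1473796$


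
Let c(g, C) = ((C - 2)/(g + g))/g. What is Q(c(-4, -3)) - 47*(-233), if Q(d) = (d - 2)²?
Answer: 11218585/1024 ≈ 10956.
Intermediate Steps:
c(g, C) = (-2 + C)/(2*g²) (c(g, C) = ((-2 + C)/((2*g)))/g = ((-2 + C)*(1/(2*g)))/g = ((-2 + C)/(2*g))/g = (-2 + C)/(2*g²))
Q(d) = (-2 + d)²
Q(c(-4, -3)) - 47*(-233) = (-2 + (½)*(-2 - 3)/(-4)²)² - 47*(-233) = (-2 + (½)*(1/16)*(-5))² + 10951 = (-2 - 5/32)² + 10951 = (-69/32)² + 10951 = 4761/1024 + 10951 = 11218585/1024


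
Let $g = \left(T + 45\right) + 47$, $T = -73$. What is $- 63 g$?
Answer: $-1197$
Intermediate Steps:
$g = 19$ ($g = \left(-73 + 45\right) + 47 = -28 + 47 = 19$)
$- 63 g = \left(-63\right) 19 = -1197$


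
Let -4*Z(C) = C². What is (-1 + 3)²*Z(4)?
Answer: -16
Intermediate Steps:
Z(C) = -C²/4
(-1 + 3)²*Z(4) = (-1 + 3)²*(-¼*4²) = 2²*(-¼*16) = 4*(-4) = -16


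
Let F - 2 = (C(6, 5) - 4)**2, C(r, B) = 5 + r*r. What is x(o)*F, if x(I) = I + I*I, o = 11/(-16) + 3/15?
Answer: -2192229/6400 ≈ -342.54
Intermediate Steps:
o = -39/80 (o = 11*(-1/16) + 3*(1/15) = -11/16 + 1/5 = -39/80 ≈ -0.48750)
C(r, B) = 5 + r**2
x(I) = I + I**2
F = 1371 (F = 2 + ((5 + 6**2) - 4)**2 = 2 + ((5 + 36) - 4)**2 = 2 + (41 - 4)**2 = 2 + 37**2 = 2 + 1369 = 1371)
x(o)*F = -39*(1 - 39/80)/80*1371 = -39/80*41/80*1371 = -1599/6400*1371 = -2192229/6400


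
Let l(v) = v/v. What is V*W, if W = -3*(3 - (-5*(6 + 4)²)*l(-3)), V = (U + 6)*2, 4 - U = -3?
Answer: -39234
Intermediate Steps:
U = 7 (U = 4 - 1*(-3) = 4 + 3 = 7)
l(v) = 1
V = 26 (V = (7 + 6)*2 = 13*2 = 26)
W = -1509 (W = -3*(3 - (-5*(6 + 4)²)) = -3*(3 - (-5*10²)) = -3*(3 - (-5*100)) = -3*(3 - (-500)) = -3*(3 - 1*(-500)) = -3*(3 + 500) = -3*503 = -1509)
V*W = 26*(-1509) = -39234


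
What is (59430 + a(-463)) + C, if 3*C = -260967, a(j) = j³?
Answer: -99280406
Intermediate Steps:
C = -86989 (C = (⅓)*(-260967) = -86989)
(59430 + a(-463)) + C = (59430 + (-463)³) - 86989 = (59430 - 99252847) - 86989 = -99193417 - 86989 = -99280406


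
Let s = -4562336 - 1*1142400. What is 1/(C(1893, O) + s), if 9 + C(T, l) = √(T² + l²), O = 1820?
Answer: -5704745/32544108619176 - √6895849/32544108619176 ≈ -1.7537e-7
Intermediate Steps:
C(T, l) = -9 + √(T² + l²)
s = -5704736 (s = -4562336 - 1142400 = -5704736)
1/(C(1893, O) + s) = 1/((-9 + √(1893² + 1820²)) - 5704736) = 1/((-9 + √(3583449 + 3312400)) - 5704736) = 1/((-9 + √6895849) - 5704736) = 1/(-5704745 + √6895849)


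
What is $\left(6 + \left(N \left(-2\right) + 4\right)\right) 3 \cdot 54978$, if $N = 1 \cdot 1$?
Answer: $1319472$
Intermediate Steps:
$N = 1$
$\left(6 + \left(N \left(-2\right) + 4\right)\right) 3 \cdot 54978 = \left(6 + \left(1 \left(-2\right) + 4\right)\right) 3 \cdot 54978 = \left(6 + \left(-2 + 4\right)\right) 3 \cdot 54978 = \left(6 + 2\right) 3 \cdot 54978 = 8 \cdot 3 \cdot 54978 = 24 \cdot 54978 = 1319472$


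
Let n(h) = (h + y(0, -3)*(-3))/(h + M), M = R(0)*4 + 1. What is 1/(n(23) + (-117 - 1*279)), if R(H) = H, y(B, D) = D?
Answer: -3/1184 ≈ -0.0025338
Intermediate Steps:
M = 1 (M = 0*4 + 1 = 0 + 1 = 1)
n(h) = (9 + h)/(1 + h) (n(h) = (h - 3*(-3))/(h + 1) = (h + 9)/(1 + h) = (9 + h)/(1 + h))
1/(n(23) + (-117 - 1*279)) = 1/((9 + 23)/(1 + 23) + (-117 - 1*279)) = 1/(32/24 + (-117 - 279)) = 1/((1/24)*32 - 396) = 1/(4/3 - 396) = 1/(-1184/3) = -3/1184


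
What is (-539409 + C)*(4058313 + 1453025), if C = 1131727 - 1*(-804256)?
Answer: 7696991356012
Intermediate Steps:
C = 1935983 (C = 1131727 + 804256 = 1935983)
(-539409 + C)*(4058313 + 1453025) = (-539409 + 1935983)*(4058313 + 1453025) = 1396574*5511338 = 7696991356012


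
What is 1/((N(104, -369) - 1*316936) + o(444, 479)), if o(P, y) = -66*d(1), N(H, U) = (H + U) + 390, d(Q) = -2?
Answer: -1/316679 ≈ -3.1578e-6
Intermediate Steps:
N(H, U) = 390 + H + U
o(P, y) = 132 (o(P, y) = -66*(-2) = 132)
1/((N(104, -369) - 1*316936) + o(444, 479)) = 1/(((390 + 104 - 369) - 1*316936) + 132) = 1/((125 - 316936) + 132) = 1/(-316811 + 132) = 1/(-316679) = -1/316679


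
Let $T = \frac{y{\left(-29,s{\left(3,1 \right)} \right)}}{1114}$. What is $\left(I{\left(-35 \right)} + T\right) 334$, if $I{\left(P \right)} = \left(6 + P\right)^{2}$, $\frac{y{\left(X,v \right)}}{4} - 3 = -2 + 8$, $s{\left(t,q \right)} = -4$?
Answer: $\frac{156463970}{557} \approx 2.8091 \cdot 10^{5}$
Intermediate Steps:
$y{\left(X,v \right)} = 36$ ($y{\left(X,v \right)} = 12 + 4 \left(-2 + 8\right) = 12 + 4 \cdot 6 = 12 + 24 = 36$)
$T = \frac{18}{557}$ ($T = \frac{36}{1114} = 36 \cdot \frac{1}{1114} = \frac{18}{557} \approx 0.032316$)
$\left(I{\left(-35 \right)} + T\right) 334 = \left(\left(6 - 35\right)^{2} + \frac{18}{557}\right) 334 = \left(\left(-29\right)^{2} + \frac{18}{557}\right) 334 = \left(841 + \frac{18}{557}\right) 334 = \frac{468455}{557} \cdot 334 = \frac{156463970}{557}$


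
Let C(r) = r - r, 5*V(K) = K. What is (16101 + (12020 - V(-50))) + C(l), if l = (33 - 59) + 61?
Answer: 28131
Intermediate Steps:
l = 35 (l = -26 + 61 = 35)
V(K) = K/5
C(r) = 0
(16101 + (12020 - V(-50))) + C(l) = (16101 + (12020 - (-50)/5)) + 0 = (16101 + (12020 - 1*(-10))) + 0 = (16101 + (12020 + 10)) + 0 = (16101 + 12030) + 0 = 28131 + 0 = 28131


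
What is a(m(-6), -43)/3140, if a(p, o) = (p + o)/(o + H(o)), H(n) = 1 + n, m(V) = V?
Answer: 49/266900 ≈ 0.00018359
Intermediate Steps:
a(p, o) = (o + p)/(1 + 2*o) (a(p, o) = (p + o)/(o + (1 + o)) = (o + p)/(1 + 2*o))
a(m(-6), -43)/3140 = ((-43 - 6)/(1 + 2*(-43)))/3140 = (-49/(1 - 86))*(1/3140) = (-49/(-85))*(1/3140) = -1/85*(-49)*(1/3140) = (49/85)*(1/3140) = 49/266900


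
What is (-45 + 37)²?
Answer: 64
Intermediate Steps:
(-45 + 37)² = (-8)² = 64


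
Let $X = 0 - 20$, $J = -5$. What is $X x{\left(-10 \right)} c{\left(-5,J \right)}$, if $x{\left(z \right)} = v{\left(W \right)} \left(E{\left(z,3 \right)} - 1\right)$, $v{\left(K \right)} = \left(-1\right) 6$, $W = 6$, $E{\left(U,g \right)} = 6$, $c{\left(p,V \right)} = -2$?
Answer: $-1200$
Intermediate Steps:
$v{\left(K \right)} = -6$
$x{\left(z \right)} = -30$ ($x{\left(z \right)} = - 6 \left(6 - 1\right) = \left(-6\right) 5 = -30$)
$X = -20$ ($X = 0 - 20 = -20$)
$X x{\left(-10 \right)} c{\left(-5,J \right)} = - 20 \left(\left(-30\right) \left(-2\right)\right) = \left(-20\right) 60 = -1200$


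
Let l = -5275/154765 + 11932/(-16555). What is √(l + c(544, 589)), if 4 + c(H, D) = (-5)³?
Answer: 2*I*√8517799581347991935/512426915 ≈ 11.391*I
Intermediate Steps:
l = -386796721/512426915 (l = -5275*1/154765 + 11932*(-1/16555) = -1055/30953 - 11932/16555 = -386796721/512426915 ≈ -0.75483)
c(H, D) = -129 (c(H, D) = -4 + (-5)³ = -4 - 125 = -129)
√(l + c(544, 589)) = √(-386796721/512426915 - 129) = √(-66489868756/512426915) = 2*I*√8517799581347991935/512426915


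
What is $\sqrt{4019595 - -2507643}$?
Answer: $\sqrt{6527238} \approx 2554.8$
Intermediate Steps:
$\sqrt{4019595 - -2507643} = \sqrt{4019595 + 2507643} = \sqrt{6527238}$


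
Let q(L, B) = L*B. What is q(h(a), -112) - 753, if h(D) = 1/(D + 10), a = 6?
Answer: -760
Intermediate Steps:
h(D) = 1/(10 + D)
q(L, B) = B*L
q(h(a), -112) - 753 = -112/(10 + 6) - 753 = -112/16 - 753 = -112*1/16 - 753 = -7 - 753 = -760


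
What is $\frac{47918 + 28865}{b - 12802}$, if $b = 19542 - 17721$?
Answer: $- \frac{76783}{10981} \approx -6.9923$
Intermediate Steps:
$b = 1821$
$\frac{47918 + 28865}{b - 12802} = \frac{47918 + 28865}{1821 - 12802} = \frac{76783}{-10981} = 76783 \left(- \frac{1}{10981}\right) = - \frac{76783}{10981}$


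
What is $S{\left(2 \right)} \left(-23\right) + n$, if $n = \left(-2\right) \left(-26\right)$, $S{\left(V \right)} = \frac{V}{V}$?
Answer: $29$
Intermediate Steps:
$S{\left(V \right)} = 1$
$n = 52$
$S{\left(2 \right)} \left(-23\right) + n = 1 \left(-23\right) + 52 = -23 + 52 = 29$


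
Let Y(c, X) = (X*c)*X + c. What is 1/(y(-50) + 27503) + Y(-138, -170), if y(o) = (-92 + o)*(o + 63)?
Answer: -102328788065/25657 ≈ -3.9883e+6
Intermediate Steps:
Y(c, X) = c + c*X² (Y(c, X) = c*X² + c = c + c*X²)
y(o) = (-92 + o)*(63 + o)
1/(y(-50) + 27503) + Y(-138, -170) = 1/((-5796 + (-50)² - 29*(-50)) + 27503) - 138*(1 + (-170)²) = 1/((-5796 + 2500 + 1450) + 27503) - 138*(1 + 28900) = 1/(-1846 + 27503) - 138*28901 = 1/25657 - 3988338 = -102328788065/25657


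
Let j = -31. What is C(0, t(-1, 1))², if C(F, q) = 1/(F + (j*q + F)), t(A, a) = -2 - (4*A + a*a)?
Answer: 1/961 ≈ 0.0010406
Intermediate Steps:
t(A, a) = -2 - a² - 4*A (t(A, a) = -2 - (4*A + a²) = -2 - (a² + 4*A) = -2 + (-a² - 4*A) = -2 - a² - 4*A)
C(F, q) = 1/(-31*q + 2*F) (C(F, q) = 1/(F + (-31*q + F)) = 1/(F + (F - 31*q)) = 1/(-31*q + 2*F))
C(0, t(-1, 1))² = (1/(-31*(-2 - 1*1² - 4*(-1)) + 2*0))² = (1/(-31*(-2 - 1*1 + 4) + 0))² = (1/(-31*(-2 - 1 + 4) + 0))² = (1/(-31*1 + 0))² = (1/(-31 + 0))² = (1/(-31))² = (-1/31)² = 1/961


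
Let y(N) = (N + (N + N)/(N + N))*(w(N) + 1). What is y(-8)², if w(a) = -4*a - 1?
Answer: 50176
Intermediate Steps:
w(a) = -1 - 4*a
y(N) = -4*N*(1 + N) (y(N) = (N + (N + N)/(N + N))*((-1 - 4*N) + 1) = (N + (2*N)/((2*N)))*(-4*N) = (N + (2*N)*(1/(2*N)))*(-4*N) = (N + 1)*(-4*N) = (1 + N)*(-4*N) = -4*N*(1 + N))
y(-8)² = (4*(-8)*(-1 - 1*(-8)))² = (4*(-8)*(-1 + 8))² = (4*(-8)*7)² = (-224)² = 50176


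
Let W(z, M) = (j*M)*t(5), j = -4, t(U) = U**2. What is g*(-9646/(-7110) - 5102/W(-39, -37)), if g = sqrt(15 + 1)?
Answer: -58502/657675 ≈ -0.088953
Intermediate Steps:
W(z, M) = -100*M (W(z, M) = -4*M*5**2 = -4*M*25 = -100*M)
g = 4 (g = sqrt(16) = 4)
g*(-9646/(-7110) - 5102/W(-39, -37)) = 4*(-9646/(-7110) - 5102/((-100*(-37)))) = 4*(-9646*(-1/7110) - 5102/3700) = 4*(4823/3555 - 5102*1/3700) = 4*(4823/3555 - 2551/1850) = 4*(-29251/1315350) = -58502/657675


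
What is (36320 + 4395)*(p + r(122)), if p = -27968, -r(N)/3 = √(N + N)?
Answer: -1138717120 - 244290*√61 ≈ -1.1406e+9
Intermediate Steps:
r(N) = -3*√2*√N (r(N) = -3*√(N + N) = -3*√2*√N)
(36320 + 4395)*(p + r(122)) = (36320 + 4395)*(-27968 - 3*√2*√122) = 40715*(-27968 - 6*√61) = -1138717120 - 244290*√61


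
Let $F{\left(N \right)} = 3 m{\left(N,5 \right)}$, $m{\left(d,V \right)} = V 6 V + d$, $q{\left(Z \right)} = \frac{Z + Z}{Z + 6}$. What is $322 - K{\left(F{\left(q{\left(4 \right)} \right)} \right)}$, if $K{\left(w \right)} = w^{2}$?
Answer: $- \frac{5108594}{25} \approx -2.0434 \cdot 10^{5}$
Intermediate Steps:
$q{\left(Z \right)} = \frac{2 Z}{6 + Z}$
$m{\left(d,V \right)} = d + 6 V^{2}$ ($m{\left(d,V \right)} = 6 V V + d = 6 V^{2} + d = d + 6 V^{2}$)
$F{\left(N \right)} = 450 + 3 N$ ($F{\left(N \right)} = 3 \left(N + 6 \cdot 5^{2}\right) = 3 \left(N + 6 \cdot 25\right) = 3 \left(N + 150\right) = 3 \left(150 + N\right) = 450 + 3 N$)
$322 - K{\left(F{\left(q{\left(4 \right)} \right)} \right)} = 322 - \left(450 + 3 \cdot 2 \cdot 4 \frac{1}{6 + 4}\right)^{2} = 322 - \left(450 + 3 \cdot 2 \cdot 4 \cdot \frac{1}{10}\right)^{2} = 322 - \left(450 + 3 \cdot \frac{4}{5}\right)^{2} = 322 - \left(450 + \frac{12}{5}\right)^{2} = 322 - \left(\frac{2262}{5}\right)^{2} = 322 - \frac{5116644}{25} = - \frac{5108594}{25}$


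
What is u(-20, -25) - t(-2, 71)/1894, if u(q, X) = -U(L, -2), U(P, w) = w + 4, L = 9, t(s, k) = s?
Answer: -1893/947 ≈ -1.9989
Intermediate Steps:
U(P, w) = 4 + w
u(q, X) = -2 (u(q, X) = -(4 - 2) = -1*2 = -2)
u(-20, -25) - t(-2, 71)/1894 = -2 - (-2)/1894 = -2 - 1*(-1/947) = -2 + 1/947 = -1893/947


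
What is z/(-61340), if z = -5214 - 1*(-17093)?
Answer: -11879/61340 ≈ -0.19366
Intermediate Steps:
z = 11879 (z = -5214 + 17093 = 11879)
z/(-61340) = 11879/(-61340) = 11879*(-1/61340) = -11879/61340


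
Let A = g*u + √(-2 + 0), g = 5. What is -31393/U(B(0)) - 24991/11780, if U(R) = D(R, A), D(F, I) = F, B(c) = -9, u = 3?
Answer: 369584621/106020 ≈ 3486.0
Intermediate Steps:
A = 15 + I*√2 (A = 5*3 + √(-2 + 0) = 15 + √(-2) = 15 + I*√2 ≈ 15.0 + 1.4142*I)
U(R) = R
-31393/U(B(0)) - 24991/11780 = -31393/(-9) - 24991/11780 = -31393*(-⅑) - 24991*1/11780 = 31393/9 - 24991/11780 = 369584621/106020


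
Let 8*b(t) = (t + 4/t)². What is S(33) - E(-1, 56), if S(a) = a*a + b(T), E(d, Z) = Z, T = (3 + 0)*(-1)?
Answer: 74545/72 ≈ 1035.3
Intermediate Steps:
T = -3 (T = 3*(-1) = -3)
b(t) = (t + 4/t)²/8
S(a) = 169/72 + a² (S(a) = a*a + (⅛)*(4 + (-3)²)²/(-3)² = a² + (⅛)*(⅑)*(4 + 9)² = a² + (⅛)*(⅑)*13² = a² + (⅛)*(⅑)*169 = a² + 169/72 = 169/72 + a²)
S(33) - E(-1, 56) = (169/72 + 33²) - 1*56 = (169/72 + 1089) - 56 = 78577/72 - 56 = 74545/72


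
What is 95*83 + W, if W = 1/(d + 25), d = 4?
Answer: 228666/29 ≈ 7885.0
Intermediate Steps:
W = 1/29 (W = 1/(4 + 25) = 1/29 ≈ 0.034483)
95*83 + W = 95*83 + 1/29 = 7885 + 1/29 = 228666/29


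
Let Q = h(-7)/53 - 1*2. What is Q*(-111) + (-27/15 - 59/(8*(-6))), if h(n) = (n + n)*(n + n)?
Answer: -2404861/12720 ≈ -189.06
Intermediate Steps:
h(n) = 4*n**2 (h(n) = (2*n)*(2*n) = 4*n**2)
Q = 90/53 (Q = (4*(-7)**2)/53 - 1*2 = (4*49)*(1/53) - 2 = 196*(1/53) - 2 = 196/53 - 2 = 90/53 ≈ 1.6981)
Q*(-111) + (-27/15 - 59/(8*(-6))) = (90/53)*(-111) + (-27/15 - 59/(8*(-6))) = -9990/53 + (-27*1/15 - 59/(-48)) = -9990/53 + (-9/5 - 59*(-1/48)) = -9990/53 + (-9/5 + 59/48) = -9990/53 - 137/240 = -2404861/12720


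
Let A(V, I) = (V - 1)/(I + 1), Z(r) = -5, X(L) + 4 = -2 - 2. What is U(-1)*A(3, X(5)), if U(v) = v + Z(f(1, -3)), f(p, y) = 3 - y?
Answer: 12/7 ≈ 1.7143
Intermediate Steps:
X(L) = -8 (X(L) = -4 + (-2 - 2) = -4 - 4 = -8)
A(V, I) = (-1 + V)/(1 + I)
U(v) = -5 + v (U(v) = v - 5 = -5 + v)
U(-1)*A(3, X(5)) = (-5 - 1)*((-1 + 3)/(1 - 8)) = -6*2/(-7) = -(-6)*2/7 = -6*(-2/7) = 12/7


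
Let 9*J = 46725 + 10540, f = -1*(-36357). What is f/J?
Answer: 327213/57265 ≈ 5.7140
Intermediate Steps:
f = 36357
J = 57265/9 (J = (46725 + 10540)/9 = (1/9)*57265 = 57265/9 ≈ 6362.8)
f/J = 36357/(57265/9) = 36357*(9/57265) = 327213/57265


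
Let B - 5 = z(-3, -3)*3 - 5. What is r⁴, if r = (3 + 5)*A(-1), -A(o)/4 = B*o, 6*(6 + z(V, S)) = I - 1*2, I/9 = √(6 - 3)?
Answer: 278497656832 - 151245029376*√3 ≈ 1.6534e+10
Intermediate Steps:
I = 9*√3 (I = 9*√(6 - 3) = 9*√3 ≈ 15.588)
z(V, S) = -19/3 + 3*√3/2 (z(V, S) = -6 + (9*√3 - 1*2)/6 = -6 + (9*√3 - 2)/6 = -6 + (-2 + 9*√3)/6 = -6 + (-⅓ + 3*√3/2) = -19/3 + 3*√3/2)
B = -19 + 9*√3/2 (B = 5 + ((-19/3 + 3*√3/2)*3 - 5) = 5 + ((-19 + 9*√3/2) - 5) = 5 + (-24 + 9*√3/2) = -19 + 9*√3/2 ≈ -11.206)
A(o) = -4*o*(-19 + 9*√3/2) (A(o) = -4*(-19 + 9*√3/2)*o = -4*o*(-19 + 9*√3/2))
r = -608 + 144*√3 (r = (3 + 5)*(2*(-1)*(38 - 9*√3)) = 8*(-76 + 18*√3) = -608 + 144*√3 ≈ -358.58)
r⁴ = (-608 + 144*√3)⁴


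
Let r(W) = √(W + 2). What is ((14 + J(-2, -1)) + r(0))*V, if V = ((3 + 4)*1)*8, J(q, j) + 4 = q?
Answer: 448 + 56*√2 ≈ 527.20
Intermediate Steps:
J(q, j) = -4 + q
V = 56 (V = (7*1)*8 = 7*8 = 56)
r(W) = √(2 + W)
((14 + J(-2, -1)) + r(0))*V = ((14 + (-4 - 2)) + √(2 + 0))*56 = ((14 - 6) + √2)*56 = (8 + √2)*56 = 448 + 56*√2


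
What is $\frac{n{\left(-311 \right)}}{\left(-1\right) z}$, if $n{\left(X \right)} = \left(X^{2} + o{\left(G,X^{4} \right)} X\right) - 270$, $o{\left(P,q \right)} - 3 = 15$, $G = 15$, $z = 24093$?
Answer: $- \frac{90853}{24093} \approx -3.7709$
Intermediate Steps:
$o{\left(P,q \right)} = 18$ ($o{\left(P,q \right)} = 3 + 15 = 18$)
$n{\left(X \right)} = -270 + X^{2} + 18 X$ ($n{\left(X \right)} = \left(X^{2} + 18 X\right) - 270 = -270 + X^{2} + 18 X$)
$\frac{n{\left(-311 \right)}}{\left(-1\right) z} = \frac{-270 + \left(-311\right)^{2} + 18 \left(-311\right)}{\left(-1\right) 24093} = \frac{-270 + 96721 - 5598}{-24093} = 90853 \left(- \frac{1}{24093}\right) = - \frac{90853}{24093}$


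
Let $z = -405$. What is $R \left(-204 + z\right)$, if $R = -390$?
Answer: $237510$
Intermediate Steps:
$R \left(-204 + z\right) = - 390 \left(-204 - 405\right) = \left(-390\right) \left(-609\right) = 237510$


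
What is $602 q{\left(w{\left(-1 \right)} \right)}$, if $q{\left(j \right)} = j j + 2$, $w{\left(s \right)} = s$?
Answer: $1806$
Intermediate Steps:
$q{\left(j \right)} = 2 + j^{2}$ ($q{\left(j \right)} = j^{2} + 2 = 2 + j^{2}$)
$602 q{\left(w{\left(-1 \right)} \right)} = 602 \left(2 + \left(-1\right)^{2}\right) = 602 \left(2 + 1\right) = 602 \cdot 3 = 1806$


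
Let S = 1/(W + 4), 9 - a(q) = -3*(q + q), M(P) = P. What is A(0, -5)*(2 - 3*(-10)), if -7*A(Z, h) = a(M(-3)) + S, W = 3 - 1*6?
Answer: 256/7 ≈ 36.571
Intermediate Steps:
W = -3 (W = 3 - 6 = -3)
a(q) = 9 + 6*q (a(q) = 9 - (-3)*(q + q) = 9 - (-3)*2*q = 9 - (-6)*q = 9 + 6*q)
S = 1 (S = 1/(-3 + 4) = 1/1 = 1)
A(Z, h) = 8/7 (A(Z, h) = -((9 + 6*(-3)) + 1)/7 = -((9 - 18) + 1)/7 = -(-9 + 1)/7 = -⅐*(-8) = 8/7)
A(0, -5)*(2 - 3*(-10)) = 8*(2 - 3*(-10))/7 = 8*(2 + 30)/7 = (8/7)*32 = 256/7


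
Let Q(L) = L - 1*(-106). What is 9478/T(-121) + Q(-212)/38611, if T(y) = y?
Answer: -365967884/4671931 ≈ -78.333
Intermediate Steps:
Q(L) = 106 + L (Q(L) = L + 106 = 106 + L)
9478/T(-121) + Q(-212)/38611 = 9478/(-121) + (106 - 212)/38611 = 9478*(-1/121) - 106*1/38611 = -9478/121 - 106/38611 = -365967884/4671931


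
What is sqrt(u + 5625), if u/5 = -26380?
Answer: 5*I*sqrt(5051) ≈ 355.35*I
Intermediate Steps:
u = -131900 (u = 5*(-26380) = -131900)
sqrt(u + 5625) = sqrt(-131900 + 5625) = sqrt(-126275) = 5*I*sqrt(5051)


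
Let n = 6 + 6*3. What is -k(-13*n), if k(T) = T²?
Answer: -97344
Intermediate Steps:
n = 24 (n = 6 + 18 = 24)
-k(-13*n) = -(-13*24)² = -1*(-312)² = -1*97344 = -97344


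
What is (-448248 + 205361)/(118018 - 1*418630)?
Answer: 242887/300612 ≈ 0.80797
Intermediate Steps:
(-448248 + 205361)/(118018 - 1*418630) = -242887/(118018 - 418630) = -242887/(-300612) = -242887*(-1/300612) = 242887/300612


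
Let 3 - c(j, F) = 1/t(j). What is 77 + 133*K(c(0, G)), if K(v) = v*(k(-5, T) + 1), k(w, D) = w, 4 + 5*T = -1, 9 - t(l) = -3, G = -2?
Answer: -4424/3 ≈ -1474.7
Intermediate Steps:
t(l) = 12 (t(l) = 9 - 1*(-3) = 9 + 3 = 12)
T = -1 (T = -⅘ + (⅕)*(-1) = -⅘ - ⅕ = -1)
c(j, F) = 35/12 (c(j, F) = 3 - 1/12 = 35/12)
K(v) = -4*v (K(v) = v*(-5 + 1) = v*(-4) = -4*v)
77 + 133*K(c(0, G)) = 77 + 133*(-4*35/12) = 77 + 133*(-35/3) = 77 - 4655/3 = -4424/3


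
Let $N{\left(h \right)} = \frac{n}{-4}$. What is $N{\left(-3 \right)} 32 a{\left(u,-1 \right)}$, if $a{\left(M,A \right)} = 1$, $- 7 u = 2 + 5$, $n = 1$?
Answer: $-8$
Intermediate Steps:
$u = -1$ ($u = - \frac{2 + 5}{7} = \left(- \frac{1}{7}\right) 7 = -1$)
$N{\left(h \right)} = - \frac{1}{4}$ ($N{\left(h \right)} = 1 \frac{1}{-4} = 1 \left(- \frac{1}{4}\right) = - \frac{1}{4}$)
$N{\left(-3 \right)} 32 a{\left(u,-1 \right)} = \left(- \frac{1}{4}\right) 32 \cdot 1 = \left(-8\right) 1 = -8$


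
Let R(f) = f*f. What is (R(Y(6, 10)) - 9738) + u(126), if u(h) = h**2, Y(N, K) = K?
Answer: 6238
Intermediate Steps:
R(f) = f**2
(R(Y(6, 10)) - 9738) + u(126) = (10**2 - 9738) + 126**2 = (100 - 9738) + 15876 = -9638 + 15876 = 6238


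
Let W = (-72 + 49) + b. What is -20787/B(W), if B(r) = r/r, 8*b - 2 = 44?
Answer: -20787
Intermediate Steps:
b = 23/4 (b = 1/4 + (1/8)*44 = 1/4 + 11/2 = 23/4 ≈ 5.7500)
W = -69/4 (W = (-72 + 49) + 23/4 = -23 + 23/4 = -69/4 ≈ -17.250)
B(r) = 1
-20787/B(W) = -20787/1 = -20787*1 = -20787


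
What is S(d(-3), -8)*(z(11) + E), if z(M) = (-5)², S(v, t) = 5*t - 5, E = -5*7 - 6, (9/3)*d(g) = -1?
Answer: 720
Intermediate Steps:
d(g) = -⅓ (d(g) = (⅓)*(-1) = -⅓)
E = -41 (E = -35 - 6 = -41)
S(v, t) = -5 + 5*t
z(M) = 25
S(d(-3), -8)*(z(11) + E) = (-5 + 5*(-8))*(25 - 41) = (-5 - 40)*(-16) = -45*(-16) = 720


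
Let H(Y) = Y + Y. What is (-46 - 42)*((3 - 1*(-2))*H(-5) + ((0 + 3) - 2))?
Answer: 4312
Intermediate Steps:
H(Y) = 2*Y
(-46 - 42)*((3 - 1*(-2))*H(-5) + ((0 + 3) - 2)) = (-46 - 42)*((3 - 1*(-2))*(2*(-5)) + ((0 + 3) - 2)) = -88*((3 + 2)*(-10) + (3 - 2)) = -88*(5*(-10) + 1) = -88*(-50 + 1) = -88*(-49) = 4312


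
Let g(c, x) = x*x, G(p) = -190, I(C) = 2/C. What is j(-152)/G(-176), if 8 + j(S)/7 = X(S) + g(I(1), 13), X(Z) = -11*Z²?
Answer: 1777881/190 ≈ 9357.3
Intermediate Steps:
g(c, x) = x²
j(S) = 1127 - 77*S² (j(S) = -56 + 7*(-11*S² + 13²) = -56 + 7*(-11*S² + 169) = -56 + 7*(169 - 11*S²) = -56 + (1183 - 77*S²) = 1127 - 77*S²)
j(-152)/G(-176) = (1127 - 77*(-152)²)/(-190) = (1127 - 77*23104)*(-1/190) = (1127 - 1779008)*(-1/190) = -1777881*(-1/190) = 1777881/190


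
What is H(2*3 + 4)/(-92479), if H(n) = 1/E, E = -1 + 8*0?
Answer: 1/92479 ≈ 1.0813e-5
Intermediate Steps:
E = -1 (E = -1 + 0 = -1)
H(n) = -1 (H(n) = 1/(-1) = -1)
H(2*3 + 4)/(-92479) = -1/(-92479) = -1*(-1/92479) = 1/92479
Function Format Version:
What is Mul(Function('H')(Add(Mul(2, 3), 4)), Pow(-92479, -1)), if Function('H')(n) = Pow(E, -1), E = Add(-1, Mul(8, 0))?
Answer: Rational(1, 92479) ≈ 1.0813e-5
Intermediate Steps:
E = -1 (E = Add(-1, 0) = -1)
Function('H')(n) = -1 (Function('H')(n) = Pow(-1, -1) = -1)
Mul(Function('H')(Add(Mul(2, 3), 4)), Pow(-92479, -1)) = Mul(-1, Pow(-92479, -1)) = Mul(-1, Rational(-1, 92479)) = Rational(1, 92479)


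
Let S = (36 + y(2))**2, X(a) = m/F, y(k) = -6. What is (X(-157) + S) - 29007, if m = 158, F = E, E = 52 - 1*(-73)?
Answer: -3513217/125 ≈ -28106.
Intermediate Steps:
E = 125 (E = 52 + 73 = 125)
F = 125
X(a) = 158/125
S = 900 (S = (36 - 6)**2 = 30**2 = 900)
(X(-157) + S) - 29007 = (158/125 + 900) - 29007 = 112658/125 - 29007 = -3513217/125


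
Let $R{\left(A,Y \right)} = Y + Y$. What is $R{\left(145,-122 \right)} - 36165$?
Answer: $-36409$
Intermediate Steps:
$R{\left(A,Y \right)} = 2 Y$
$R{\left(145,-122 \right)} - 36165 = 2 \left(-122\right) - 36165 = -244 - 36165 = -36409$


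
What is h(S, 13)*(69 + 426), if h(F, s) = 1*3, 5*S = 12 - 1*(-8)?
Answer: 1485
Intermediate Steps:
S = 4 (S = (12 - 1*(-8))/5 = (12 + 8)/5 = (⅕)*20 = 4)
h(F, s) = 3
h(S, 13)*(69 + 426) = 3*(69 + 426) = 3*495 = 1485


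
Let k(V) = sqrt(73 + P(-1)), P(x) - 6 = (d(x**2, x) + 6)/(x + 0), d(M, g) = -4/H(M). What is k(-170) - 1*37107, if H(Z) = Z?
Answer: -37107 + sqrt(77) ≈ -37098.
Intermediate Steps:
d(M, g) = -4/M
P(x) = 6 + (6 - 4/x**2)/x (P(x) = 6 + (-4/x**2 + 6)/(x + 0) = 6 + (-4/x**2 + 6)/x = 6 + (6 - 4/x**2)/x)
k(V) = sqrt(77) (k(V) = sqrt(73 + (6 - 4/(-1)**3 + 6/(-1))) = sqrt(73 + (6 - 4*(-1) + 6*(-1))) = sqrt(73 + (6 + 4 - 6)) = sqrt(73 + 4) = sqrt(77))
k(-170) - 1*37107 = sqrt(77) - 1*37107 = sqrt(77) - 37107 = -37107 + sqrt(77)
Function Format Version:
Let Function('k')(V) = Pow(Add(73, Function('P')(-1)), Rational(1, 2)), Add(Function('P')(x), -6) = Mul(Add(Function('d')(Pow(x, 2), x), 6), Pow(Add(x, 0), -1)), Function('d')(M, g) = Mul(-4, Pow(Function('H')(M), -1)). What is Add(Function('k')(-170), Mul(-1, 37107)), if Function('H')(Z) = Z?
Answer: Add(-37107, Pow(77, Rational(1, 2))) ≈ -37098.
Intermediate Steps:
Function('d')(M, g) = Mul(-4, Pow(M, -1))
Function('P')(x) = Add(6, Mul(Pow(x, -1), Add(6, Mul(-4, Pow(x, -2))))) (Function('P')(x) = Add(6, Mul(Add(Mul(-4, Pow(Pow(x, 2), -1)), 6), Pow(Add(x, 0), -1))) = Add(6, Mul(Add(Mul(-4, Pow(x, -2)), 6), Pow(x, -1))) = Add(6, Mul(Add(6, Mul(-4, Pow(x, -2))), Pow(x, -1))) = Add(6, Mul(Pow(x, -1), Add(6, Mul(-4, Pow(x, -2))))))
Function('k')(V) = Pow(77, Rational(1, 2)) (Function('k')(V) = Pow(Add(73, Add(6, Mul(-4, Pow(-1, -3)), Mul(6, Pow(-1, -1)))), Rational(1, 2)) = Pow(Add(73, Add(6, Mul(-4, -1), Mul(6, -1))), Rational(1, 2)) = Pow(Add(73, Add(6, 4, -6)), Rational(1, 2)) = Pow(Add(73, 4), Rational(1, 2)) = Pow(77, Rational(1, 2)))
Add(Function('k')(-170), Mul(-1, 37107)) = Add(Pow(77, Rational(1, 2)), Mul(-1, 37107)) = Add(Pow(77, Rational(1, 2)), -37107) = Add(-37107, Pow(77, Rational(1, 2)))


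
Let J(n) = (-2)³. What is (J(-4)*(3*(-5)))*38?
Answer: 4560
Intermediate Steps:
J(n) = -8
(J(-4)*(3*(-5)))*38 = -24*(-5)*38 = -8*(-15)*38 = 120*38 = 4560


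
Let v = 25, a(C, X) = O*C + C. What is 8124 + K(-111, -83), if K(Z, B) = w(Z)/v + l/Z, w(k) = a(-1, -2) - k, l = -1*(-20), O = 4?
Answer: 22555366/2775 ≈ 8128.1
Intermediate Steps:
a(C, X) = 5*C (a(C, X) = 4*C + C = 5*C)
l = 20
w(k) = -5 - k (w(k) = 5*(-1) - k = -5 - k)
K(Z, B) = -⅕ + 20/Z - Z/25 (K(Z, B) = (-5 - Z)/25 + 20/Z = (-5 - Z)*(1/25) + 20/Z = (-⅕ - Z/25) + 20/Z = -⅕ + 20/Z - Z/25)
8124 + K(-111, -83) = 8124 + (1/25)*(500 - 1*(-111)*(5 - 111))/(-111) = 8124 + (1/25)*(-1/111)*(500 - 1*(-111)*(-106)) = 8124 + (1/25)*(-1/111)*(500 - 11766) = 8124 + (1/25)*(-1/111)*(-11266) = 8124 + 11266/2775 = 22555366/2775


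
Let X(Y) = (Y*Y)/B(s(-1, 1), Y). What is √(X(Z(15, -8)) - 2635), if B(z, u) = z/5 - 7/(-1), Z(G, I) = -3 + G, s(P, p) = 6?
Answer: 13*I*√26035/41 ≈ 51.161*I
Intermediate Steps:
B(z, u) = 7 + z/5 (B(z, u) = z*(⅕) - 7*(-1) = z/5 + 7 = 7 + z/5)
X(Y) = 5*Y²/41 (X(Y) = (Y*Y)/(7 + (⅕)*6) = Y²/(7 + 6/5) = Y²/(41/5) = Y²*(5/41) = 5*Y²/41)
√(X(Z(15, -8)) - 2635) = √(5*(-3 + 15)²/41 - 2635) = √((5/41)*12² - 2635) = √((5/41)*144 - 2635) = √(720/41 - 2635) = √(-107315/41) = 13*I*√26035/41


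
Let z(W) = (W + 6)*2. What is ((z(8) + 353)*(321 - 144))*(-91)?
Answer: -6136767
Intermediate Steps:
z(W) = 12 + 2*W (z(W) = (6 + W)*2 = 12 + 2*W)
((z(8) + 353)*(321 - 144))*(-91) = (((12 + 2*8) + 353)*(321 - 144))*(-91) = (((12 + 16) + 353)*177)*(-91) = ((28 + 353)*177)*(-91) = (381*177)*(-91) = 67437*(-91) = -6136767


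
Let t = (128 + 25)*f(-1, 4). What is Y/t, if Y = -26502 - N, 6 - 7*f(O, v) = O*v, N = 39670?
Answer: -231602/765 ≈ -302.75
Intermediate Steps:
f(O, v) = 6/7 - O*v/7
Y = -66172 (Y = -26502 - 1*39670 = -26502 - 39670 = -66172)
t = 1530/7 (t = (128 + 25)*(6/7 - ⅐*(-1)*4) = 153*(6/7 + 4/7) = 153*(10/7) = 1530/7 ≈ 218.57)
Y/t = -66172/1530/7 = -66172*7/1530 = -231602/765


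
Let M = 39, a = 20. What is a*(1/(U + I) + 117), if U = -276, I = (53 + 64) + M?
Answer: 14039/6 ≈ 2339.8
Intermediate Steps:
I = 156 (I = (53 + 64) + 39 = 117 + 39 = 156)
a*(1/(U + I) + 117) = 20*(1/(-276 + 156) + 117) = 20*(1/(-120) + 117) = 20*(-1/120 + 117) = 20*(14039/120) = 14039/6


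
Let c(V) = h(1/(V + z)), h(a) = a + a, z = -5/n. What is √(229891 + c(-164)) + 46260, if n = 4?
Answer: 46260 + √100444200323/661 ≈ 46740.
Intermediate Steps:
z = -5/4 ≈ -1.2500
h(a) = 2*a
c(V) = 2/(-5/4 + V) (c(V) = 2/(V - 5/4) = 2/(-5/4 + V))
√(229891 + c(-164)) + 46260 = √(229891 + 8/(-5 + 4*(-164))) + 46260 = √(229891 + 8/(-5 - 656)) + 46260 = √(229891 + 8/(-661)) + 46260 = √(229891 + 8*(-1/661)) + 46260 = √(229891 - 8/661) + 46260 = √(151957943/661) + 46260 = √100444200323/661 + 46260 = 46260 + √100444200323/661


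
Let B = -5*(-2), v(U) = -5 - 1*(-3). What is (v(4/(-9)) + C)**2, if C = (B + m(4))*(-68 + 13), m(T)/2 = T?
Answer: 984064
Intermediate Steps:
m(T) = 2*T
v(U) = -2 (v(U) = -5 + 3 = -2)
B = 10
C = -990 (C = (10 + 2*4)*(-68 + 13) = (10 + 8)*(-55) = 18*(-55) = -990)
(v(4/(-9)) + C)**2 = (-2 - 990)**2 = (-992)**2 = 984064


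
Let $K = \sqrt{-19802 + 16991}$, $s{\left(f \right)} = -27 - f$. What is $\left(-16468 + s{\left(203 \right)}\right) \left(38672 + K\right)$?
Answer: $-645745056 - 16698 i \sqrt{2811} \approx -6.4574 \cdot 10^{8} - 8.8531 \cdot 10^{5} i$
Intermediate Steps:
$K = i \sqrt{2811}$ ($K = \sqrt{-2811} = i \sqrt{2811} \approx 53.019 i$)
$\left(-16468 + s{\left(203 \right)}\right) \left(38672 + K\right) = \left(-16468 - 230\right) \left(38672 + i \sqrt{2811}\right) = - 16698 \left(38672 + i \sqrt{2811}\right) = -645745056 - 16698 i \sqrt{2811}$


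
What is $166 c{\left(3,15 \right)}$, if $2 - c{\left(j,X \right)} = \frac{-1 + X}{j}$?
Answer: $- \frac{1328}{3} \approx -442.67$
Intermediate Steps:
$c{\left(j,X \right)} = 2 - \frac{-1 + X}{j}$
$166 c{\left(3,15 \right)} = 166 \frac{1 - 15 + 2 \cdot 3}{3} = 166 \frac{1 - 15 + 6}{3} = 166 \cdot \frac{1}{3} \left(-8\right) = 166 \left(- \frac{8}{3}\right) = - \frac{1328}{3}$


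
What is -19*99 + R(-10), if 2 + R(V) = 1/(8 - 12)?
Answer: -7533/4 ≈ -1883.3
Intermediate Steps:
R(V) = -9/4 (R(V) = -2 + 1/(8 - 12) = -2 + 1/(-4) = -2 - 1/4 = -9/4)
-19*99 + R(-10) = -19*99 - 9/4 = -1881 - 9/4 = -7533/4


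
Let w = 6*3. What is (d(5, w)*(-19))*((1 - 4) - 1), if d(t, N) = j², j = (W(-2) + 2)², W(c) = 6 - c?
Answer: 760000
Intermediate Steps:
j = 100 (j = ((6 - 1*(-2)) + 2)² = ((6 + 2) + 2)² = (8 + 2)² = 10² = 100)
w = 18
d(t, N) = 10000 (d(t, N) = 100² = 10000)
(d(5, w)*(-19))*((1 - 4) - 1) = (10000*(-19))*((1 - 4) - 1) = -190000*(-3 - 1) = -190000*(-4) = 760000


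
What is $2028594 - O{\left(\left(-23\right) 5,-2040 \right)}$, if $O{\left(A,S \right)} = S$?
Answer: $2030634$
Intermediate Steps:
$2028594 - O{\left(\left(-23\right) 5,-2040 \right)} = 2028594 - -2040 = 2028594 + 2040 = 2030634$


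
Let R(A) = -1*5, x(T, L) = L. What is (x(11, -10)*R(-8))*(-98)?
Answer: -4900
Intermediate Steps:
R(A) = -5
(x(11, -10)*R(-8))*(-98) = -10*(-5)*(-98) = 50*(-98) = -4900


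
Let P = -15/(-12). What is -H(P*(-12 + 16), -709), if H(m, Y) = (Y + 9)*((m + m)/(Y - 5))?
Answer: -500/51 ≈ -9.8039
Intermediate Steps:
P = 5/4 (P = -15*(-1/12) = 5/4 ≈ 1.2500)
H(m, Y) = 2*m*(9 + Y)/(-5 + Y) (H(m, Y) = (9 + Y)*((2*m)/(-5 + Y)) = (9 + Y)*(2*m/(-5 + Y)) = 2*m*(9 + Y)/(-5 + Y))
-H(P*(-12 + 16), -709) = -2*5*(-12 + 16)/4*(9 - 709)/(-5 - 709) = -2*(5/4)*4*(-700)/(-714) = -2*5*(-1)*(-700)/714 = -1*500/51 = -500/51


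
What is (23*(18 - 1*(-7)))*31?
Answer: 17825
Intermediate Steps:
(23*(18 - 1*(-7)))*31 = (23*(18 + 7))*31 = (23*25)*31 = 575*31 = 17825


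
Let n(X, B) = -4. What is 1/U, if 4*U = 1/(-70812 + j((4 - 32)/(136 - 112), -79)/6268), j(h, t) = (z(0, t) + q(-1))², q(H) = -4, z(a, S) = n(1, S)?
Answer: -443849552/1567 ≈ -2.8325e+5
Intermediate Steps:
z(a, S) = -4
j(h, t) = 64 (j(h, t) = (-4 - 4)² = (-8)² = 64)
U = -1567/443849552 (U = 1/(4*(-70812 + 64/6268)) = 1/(4*(-70812 + 64*(1/6268))) = 1/(4*(-70812 + 16/1567)) = 1/(4*(-110962388/1567)) = (¼)*(-1567/110962388) = -1567/443849552 ≈ -3.5305e-6)
1/U = 1/(-1567/443849552) = -443849552/1567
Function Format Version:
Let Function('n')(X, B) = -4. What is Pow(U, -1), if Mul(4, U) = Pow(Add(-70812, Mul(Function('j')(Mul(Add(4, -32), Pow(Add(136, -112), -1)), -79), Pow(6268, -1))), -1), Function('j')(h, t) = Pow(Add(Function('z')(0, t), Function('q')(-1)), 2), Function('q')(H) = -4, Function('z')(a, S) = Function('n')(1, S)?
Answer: Rational(-443849552, 1567) ≈ -2.8325e+5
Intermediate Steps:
Function('z')(a, S) = -4
Function('j')(h, t) = 64 (Function('j')(h, t) = Pow(Add(-4, -4), 2) = Pow(-8, 2) = 64)
U = Rational(-1567, 443849552) (U = Mul(Rational(1, 4), Pow(Add(-70812, Mul(64, Pow(6268, -1))), -1)) = Mul(Rational(1, 4), Pow(Add(-70812, Mul(64, Rational(1, 6268))), -1)) = Mul(Rational(1, 4), Pow(Add(-70812, Rational(16, 1567)), -1)) = Mul(Rational(1, 4), Pow(Rational(-110962388, 1567), -1)) = Mul(Rational(1, 4), Rational(-1567, 110962388)) = Rational(-1567, 443849552) ≈ -3.5305e-6)
Pow(U, -1) = Pow(Rational(-1567, 443849552), -1) = Rational(-443849552, 1567)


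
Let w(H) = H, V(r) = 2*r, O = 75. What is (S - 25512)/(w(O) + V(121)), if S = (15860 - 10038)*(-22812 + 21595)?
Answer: -7110886/317 ≈ -22432.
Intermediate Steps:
S = -7085374 (S = 5822*(-1217) = -7085374)
(S - 25512)/(w(O) + V(121)) = (-7085374 - 25512)/(75 + 2*121) = -7110886/(75 + 242) = -7110886/317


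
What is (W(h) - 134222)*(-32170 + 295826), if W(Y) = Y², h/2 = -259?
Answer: 35356796912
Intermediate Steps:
h = -518 (h = 2*(-259) = -518)
(W(h) - 134222)*(-32170 + 295826) = ((-518)² - 134222)*(-32170 + 295826) = (268324 - 134222)*263656 = 134102*263656 = 35356796912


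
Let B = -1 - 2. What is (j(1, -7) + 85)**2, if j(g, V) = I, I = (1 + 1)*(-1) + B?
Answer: 6400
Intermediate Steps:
B = -3
I = -5 (I = (1 + 1)*(-1) - 3 = 2*(-1) - 3 = -2 - 3 = -5)
j(g, V) = -5
(j(1, -7) + 85)**2 = (-5 + 85)**2 = 80**2 = 6400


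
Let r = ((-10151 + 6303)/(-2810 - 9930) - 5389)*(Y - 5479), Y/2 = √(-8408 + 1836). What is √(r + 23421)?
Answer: √(36196418970 - 26404620*I*√1643)/35 ≈ 5436.4 - 80.356*I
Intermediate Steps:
Y = 4*I*√1643 (Y = 2*√(-8408 + 1836) = 2*√(-6572) = 2*(2*I*√1643) = 4*I*√1643 ≈ 162.14*I)
r = 7233545649/245 - 5280924*I*√1643/245 (r = ((-10151 + 6303)/(-2810 - 9930) - 5389)*(4*I*√1643 - 5479) = (-3848/(-12740) - 5389)*(-5479 + 4*I*√1643) = (-3848*(-1/12740) - 5389)*(-5479 + 4*I*√1643) = (74/245 - 5389)*(-5479 + 4*I*√1643) = -1320231*(-5479 + 4*I*√1643)/245 = 7233545649/245 - 5280924*I*√1643/245 ≈ 2.9525e+7 - 8.737e+5*I)
√(r + 23421) = √((7233545649/245 - 5280924*I*√1643/245) + 23421) = √(7239283794/245 - 5280924*I*√1643/245)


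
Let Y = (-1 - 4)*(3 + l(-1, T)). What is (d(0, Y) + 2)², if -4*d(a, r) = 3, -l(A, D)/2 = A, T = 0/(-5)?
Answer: 25/16 ≈ 1.5625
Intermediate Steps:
T = 0 (T = 0*(-⅕) = 0)
l(A, D) = -2*A
Y = -25 (Y = (-1 - 4)*(3 - 2*(-1)) = -5*(3 + 2) = -5*5 = -25)
d(a, r) = -¾ (d(a, r) = -¼*3 = -¾)
(d(0, Y) + 2)² = (-¾ + 2)² = (5/4)² = 25/16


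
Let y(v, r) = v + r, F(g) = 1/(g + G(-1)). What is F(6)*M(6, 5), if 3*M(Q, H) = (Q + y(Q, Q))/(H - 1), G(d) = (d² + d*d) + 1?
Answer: ⅙ ≈ 0.16667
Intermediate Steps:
G(d) = 1 + 2*d² (G(d) = (d² + d²) + 1 = 2*d² + 1 = 1 + 2*d²)
F(g) = 1/(3 + g) (F(g) = 1/(g + (1 + 2*(-1)²)) = 1/(g + (1 + 2*1)) = 1/(g + (1 + 2)) = 1/(g + 3) = 1/(3 + g))
y(v, r) = r + v
M(Q, H) = Q/(-1 + H) (M(Q, H) = ((Q + (Q + Q))/(H - 1))/3 = ((Q + 2*Q)/(-1 + H))/3 = ((3*Q)/(-1 + H))/3 = (3*Q/(-1 + H))/3 = Q/(-1 + H))
F(6)*M(6, 5) = (6/(-1 + 5))/(3 + 6) = (6/4)/9 = (6*(¼))/9 = (⅑)*(3/2) = ⅙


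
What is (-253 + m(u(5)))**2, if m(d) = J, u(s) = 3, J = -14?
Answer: 71289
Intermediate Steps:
m(d) = -14
(-253 + m(u(5)))**2 = (-253 - 14)**2 = (-267)**2 = 71289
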